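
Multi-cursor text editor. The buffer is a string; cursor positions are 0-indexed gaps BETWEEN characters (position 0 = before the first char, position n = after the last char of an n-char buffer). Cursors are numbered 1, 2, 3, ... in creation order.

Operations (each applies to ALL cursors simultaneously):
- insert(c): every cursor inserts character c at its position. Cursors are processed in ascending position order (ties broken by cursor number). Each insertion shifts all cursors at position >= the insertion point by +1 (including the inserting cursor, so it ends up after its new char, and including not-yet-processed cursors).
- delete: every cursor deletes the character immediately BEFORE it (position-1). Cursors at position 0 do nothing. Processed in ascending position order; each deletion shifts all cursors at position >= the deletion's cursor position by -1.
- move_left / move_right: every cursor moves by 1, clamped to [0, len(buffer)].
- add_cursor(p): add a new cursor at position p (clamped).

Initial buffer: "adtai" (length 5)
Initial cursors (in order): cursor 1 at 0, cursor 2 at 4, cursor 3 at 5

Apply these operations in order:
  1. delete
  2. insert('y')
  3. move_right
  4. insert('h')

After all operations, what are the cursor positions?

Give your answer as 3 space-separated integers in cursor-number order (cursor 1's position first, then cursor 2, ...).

Answer: 3 9 9

Derivation:
After op 1 (delete): buffer="adt" (len 3), cursors c1@0 c2@3 c3@3, authorship ...
After op 2 (insert('y')): buffer="yadtyy" (len 6), cursors c1@1 c2@6 c3@6, authorship 1...23
After op 3 (move_right): buffer="yadtyy" (len 6), cursors c1@2 c2@6 c3@6, authorship 1...23
After op 4 (insert('h')): buffer="yahdtyyhh" (len 9), cursors c1@3 c2@9 c3@9, authorship 1.1..2323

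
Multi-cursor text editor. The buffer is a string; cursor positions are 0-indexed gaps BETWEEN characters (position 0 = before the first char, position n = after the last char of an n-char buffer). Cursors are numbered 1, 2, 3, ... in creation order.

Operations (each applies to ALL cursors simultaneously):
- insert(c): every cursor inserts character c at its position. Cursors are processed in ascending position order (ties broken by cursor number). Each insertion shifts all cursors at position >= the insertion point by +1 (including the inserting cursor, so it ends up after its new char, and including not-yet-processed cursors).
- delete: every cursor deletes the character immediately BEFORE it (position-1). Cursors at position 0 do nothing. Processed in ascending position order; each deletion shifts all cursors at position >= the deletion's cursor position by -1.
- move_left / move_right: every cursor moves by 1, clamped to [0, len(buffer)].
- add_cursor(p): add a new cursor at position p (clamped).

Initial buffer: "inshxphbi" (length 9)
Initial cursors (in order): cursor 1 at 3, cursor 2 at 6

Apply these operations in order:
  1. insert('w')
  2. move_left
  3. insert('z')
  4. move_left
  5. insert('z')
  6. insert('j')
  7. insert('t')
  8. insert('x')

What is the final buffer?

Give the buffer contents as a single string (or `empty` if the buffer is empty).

After op 1 (insert('w')): buffer="inswhxpwhbi" (len 11), cursors c1@4 c2@8, authorship ...1...2...
After op 2 (move_left): buffer="inswhxpwhbi" (len 11), cursors c1@3 c2@7, authorship ...1...2...
After op 3 (insert('z')): buffer="inszwhxpzwhbi" (len 13), cursors c1@4 c2@9, authorship ...11...22...
After op 4 (move_left): buffer="inszwhxpzwhbi" (len 13), cursors c1@3 c2@8, authorship ...11...22...
After op 5 (insert('z')): buffer="inszzwhxpzzwhbi" (len 15), cursors c1@4 c2@10, authorship ...111...222...
After op 6 (insert('j')): buffer="inszjzwhxpzjzwhbi" (len 17), cursors c1@5 c2@12, authorship ...1111...2222...
After op 7 (insert('t')): buffer="inszjtzwhxpzjtzwhbi" (len 19), cursors c1@6 c2@14, authorship ...11111...22222...
After op 8 (insert('x')): buffer="inszjtxzwhxpzjtxzwhbi" (len 21), cursors c1@7 c2@16, authorship ...111111...222222...

Answer: inszjtxzwhxpzjtxzwhbi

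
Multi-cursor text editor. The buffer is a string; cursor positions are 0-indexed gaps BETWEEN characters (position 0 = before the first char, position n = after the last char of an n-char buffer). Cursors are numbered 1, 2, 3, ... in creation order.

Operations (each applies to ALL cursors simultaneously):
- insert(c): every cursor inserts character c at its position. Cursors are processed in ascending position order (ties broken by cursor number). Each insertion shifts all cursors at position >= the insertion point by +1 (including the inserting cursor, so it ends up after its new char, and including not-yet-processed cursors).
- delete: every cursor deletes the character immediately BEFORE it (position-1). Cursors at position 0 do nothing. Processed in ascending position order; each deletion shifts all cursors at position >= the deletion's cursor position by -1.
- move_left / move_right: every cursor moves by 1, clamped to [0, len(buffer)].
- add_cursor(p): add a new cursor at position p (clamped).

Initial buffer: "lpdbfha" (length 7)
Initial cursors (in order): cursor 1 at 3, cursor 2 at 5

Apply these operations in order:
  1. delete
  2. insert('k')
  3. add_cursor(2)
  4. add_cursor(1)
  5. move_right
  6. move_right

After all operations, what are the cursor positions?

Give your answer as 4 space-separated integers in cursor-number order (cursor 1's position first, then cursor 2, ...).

After op 1 (delete): buffer="lpbha" (len 5), cursors c1@2 c2@3, authorship .....
After op 2 (insert('k')): buffer="lpkbkha" (len 7), cursors c1@3 c2@5, authorship ..1.2..
After op 3 (add_cursor(2)): buffer="lpkbkha" (len 7), cursors c3@2 c1@3 c2@5, authorship ..1.2..
After op 4 (add_cursor(1)): buffer="lpkbkha" (len 7), cursors c4@1 c3@2 c1@3 c2@5, authorship ..1.2..
After op 5 (move_right): buffer="lpkbkha" (len 7), cursors c4@2 c3@3 c1@4 c2@6, authorship ..1.2..
After op 6 (move_right): buffer="lpkbkha" (len 7), cursors c4@3 c3@4 c1@5 c2@7, authorship ..1.2..

Answer: 5 7 4 3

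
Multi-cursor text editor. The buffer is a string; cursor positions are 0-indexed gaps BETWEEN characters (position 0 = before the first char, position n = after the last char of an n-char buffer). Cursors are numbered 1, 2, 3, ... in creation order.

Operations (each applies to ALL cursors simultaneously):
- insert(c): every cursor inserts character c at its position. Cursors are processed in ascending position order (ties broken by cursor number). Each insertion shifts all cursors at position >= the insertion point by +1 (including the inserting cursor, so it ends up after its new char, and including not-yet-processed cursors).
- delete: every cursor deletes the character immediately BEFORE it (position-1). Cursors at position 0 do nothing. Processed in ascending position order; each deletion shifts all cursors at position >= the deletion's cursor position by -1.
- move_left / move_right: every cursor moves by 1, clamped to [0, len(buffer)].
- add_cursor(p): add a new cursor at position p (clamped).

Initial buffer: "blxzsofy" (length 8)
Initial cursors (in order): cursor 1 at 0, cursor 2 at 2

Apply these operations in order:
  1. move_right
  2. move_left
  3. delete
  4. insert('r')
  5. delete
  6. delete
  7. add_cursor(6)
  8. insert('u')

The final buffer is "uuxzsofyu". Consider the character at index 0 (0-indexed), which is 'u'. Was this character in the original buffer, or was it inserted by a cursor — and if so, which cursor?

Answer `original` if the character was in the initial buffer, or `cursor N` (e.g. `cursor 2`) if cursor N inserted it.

Answer: cursor 1

Derivation:
After op 1 (move_right): buffer="blxzsofy" (len 8), cursors c1@1 c2@3, authorship ........
After op 2 (move_left): buffer="blxzsofy" (len 8), cursors c1@0 c2@2, authorship ........
After op 3 (delete): buffer="bxzsofy" (len 7), cursors c1@0 c2@1, authorship .......
After op 4 (insert('r')): buffer="rbrxzsofy" (len 9), cursors c1@1 c2@3, authorship 1.2......
After op 5 (delete): buffer="bxzsofy" (len 7), cursors c1@0 c2@1, authorship .......
After op 6 (delete): buffer="xzsofy" (len 6), cursors c1@0 c2@0, authorship ......
After op 7 (add_cursor(6)): buffer="xzsofy" (len 6), cursors c1@0 c2@0 c3@6, authorship ......
After op 8 (insert('u')): buffer="uuxzsofyu" (len 9), cursors c1@2 c2@2 c3@9, authorship 12......3
Authorship (.=original, N=cursor N): 1 2 . . . . . . 3
Index 0: author = 1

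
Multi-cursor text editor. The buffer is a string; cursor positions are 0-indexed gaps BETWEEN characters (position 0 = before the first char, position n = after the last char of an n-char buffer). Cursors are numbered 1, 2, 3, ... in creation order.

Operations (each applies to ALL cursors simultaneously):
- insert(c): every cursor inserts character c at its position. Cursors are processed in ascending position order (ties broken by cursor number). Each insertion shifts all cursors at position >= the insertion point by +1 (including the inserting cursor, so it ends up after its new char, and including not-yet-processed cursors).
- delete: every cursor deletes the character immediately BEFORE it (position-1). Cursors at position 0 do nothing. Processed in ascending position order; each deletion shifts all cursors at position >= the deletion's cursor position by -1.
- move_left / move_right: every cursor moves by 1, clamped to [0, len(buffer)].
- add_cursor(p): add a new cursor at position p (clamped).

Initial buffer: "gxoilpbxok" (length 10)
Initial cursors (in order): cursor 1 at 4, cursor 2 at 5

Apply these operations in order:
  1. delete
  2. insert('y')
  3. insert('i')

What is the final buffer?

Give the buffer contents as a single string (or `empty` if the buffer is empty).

After op 1 (delete): buffer="gxopbxok" (len 8), cursors c1@3 c2@3, authorship ........
After op 2 (insert('y')): buffer="gxoyypbxok" (len 10), cursors c1@5 c2@5, authorship ...12.....
After op 3 (insert('i')): buffer="gxoyyiipbxok" (len 12), cursors c1@7 c2@7, authorship ...1212.....

Answer: gxoyyiipbxok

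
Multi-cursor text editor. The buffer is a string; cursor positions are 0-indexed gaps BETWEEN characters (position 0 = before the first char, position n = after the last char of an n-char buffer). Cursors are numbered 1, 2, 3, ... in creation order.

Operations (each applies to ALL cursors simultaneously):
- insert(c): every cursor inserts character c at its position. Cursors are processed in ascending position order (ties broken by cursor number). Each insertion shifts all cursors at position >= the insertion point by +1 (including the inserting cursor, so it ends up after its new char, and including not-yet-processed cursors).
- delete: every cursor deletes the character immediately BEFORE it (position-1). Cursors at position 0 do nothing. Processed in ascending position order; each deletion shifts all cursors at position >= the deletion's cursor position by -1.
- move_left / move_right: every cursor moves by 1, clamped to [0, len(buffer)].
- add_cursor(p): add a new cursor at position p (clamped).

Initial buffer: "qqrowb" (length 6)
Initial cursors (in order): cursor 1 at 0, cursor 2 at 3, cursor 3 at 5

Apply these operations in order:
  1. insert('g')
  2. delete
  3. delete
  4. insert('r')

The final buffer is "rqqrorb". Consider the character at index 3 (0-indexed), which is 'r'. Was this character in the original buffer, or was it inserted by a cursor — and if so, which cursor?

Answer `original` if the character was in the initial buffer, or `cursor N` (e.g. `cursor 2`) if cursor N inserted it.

After op 1 (insert('g')): buffer="gqqrgowgb" (len 9), cursors c1@1 c2@5 c3@8, authorship 1...2..3.
After op 2 (delete): buffer="qqrowb" (len 6), cursors c1@0 c2@3 c3@5, authorship ......
After op 3 (delete): buffer="qqob" (len 4), cursors c1@0 c2@2 c3@3, authorship ....
After op 4 (insert('r')): buffer="rqqrorb" (len 7), cursors c1@1 c2@4 c3@6, authorship 1..2.3.
Authorship (.=original, N=cursor N): 1 . . 2 . 3 .
Index 3: author = 2

Answer: cursor 2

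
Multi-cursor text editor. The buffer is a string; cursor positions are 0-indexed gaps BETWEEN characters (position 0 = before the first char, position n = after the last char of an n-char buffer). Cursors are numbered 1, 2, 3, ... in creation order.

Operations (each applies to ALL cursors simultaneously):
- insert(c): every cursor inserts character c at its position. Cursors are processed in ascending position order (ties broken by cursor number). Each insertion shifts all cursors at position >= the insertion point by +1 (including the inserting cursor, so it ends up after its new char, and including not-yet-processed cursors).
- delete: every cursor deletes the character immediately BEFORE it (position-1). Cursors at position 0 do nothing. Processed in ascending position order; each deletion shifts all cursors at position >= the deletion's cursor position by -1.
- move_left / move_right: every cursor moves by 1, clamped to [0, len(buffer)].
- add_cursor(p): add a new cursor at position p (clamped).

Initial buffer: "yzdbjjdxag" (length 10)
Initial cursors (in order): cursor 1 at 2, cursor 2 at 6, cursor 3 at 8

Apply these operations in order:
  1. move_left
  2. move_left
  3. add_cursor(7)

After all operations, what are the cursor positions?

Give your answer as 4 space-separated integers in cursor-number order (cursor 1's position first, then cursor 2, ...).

Answer: 0 4 6 7

Derivation:
After op 1 (move_left): buffer="yzdbjjdxag" (len 10), cursors c1@1 c2@5 c3@7, authorship ..........
After op 2 (move_left): buffer="yzdbjjdxag" (len 10), cursors c1@0 c2@4 c3@6, authorship ..........
After op 3 (add_cursor(7)): buffer="yzdbjjdxag" (len 10), cursors c1@0 c2@4 c3@6 c4@7, authorship ..........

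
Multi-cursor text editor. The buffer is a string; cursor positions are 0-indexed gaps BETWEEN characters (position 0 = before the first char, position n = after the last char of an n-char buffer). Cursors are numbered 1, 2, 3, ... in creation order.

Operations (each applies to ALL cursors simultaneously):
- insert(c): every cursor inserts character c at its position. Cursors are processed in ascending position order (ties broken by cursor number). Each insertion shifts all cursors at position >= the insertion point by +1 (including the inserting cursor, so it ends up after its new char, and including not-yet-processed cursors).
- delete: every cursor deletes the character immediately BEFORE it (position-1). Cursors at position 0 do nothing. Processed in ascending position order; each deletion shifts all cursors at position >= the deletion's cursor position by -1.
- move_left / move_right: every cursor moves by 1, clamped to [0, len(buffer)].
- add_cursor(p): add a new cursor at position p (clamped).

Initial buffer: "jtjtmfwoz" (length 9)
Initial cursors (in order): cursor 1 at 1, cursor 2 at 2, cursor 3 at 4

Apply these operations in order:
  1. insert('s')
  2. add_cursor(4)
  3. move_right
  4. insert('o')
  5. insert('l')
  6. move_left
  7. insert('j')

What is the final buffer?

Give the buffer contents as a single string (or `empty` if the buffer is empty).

After op 1 (insert('s')): buffer="jstsjtsmfwoz" (len 12), cursors c1@2 c2@4 c3@7, authorship .1.2..3.....
After op 2 (add_cursor(4)): buffer="jstsjtsmfwoz" (len 12), cursors c1@2 c2@4 c4@4 c3@7, authorship .1.2..3.....
After op 3 (move_right): buffer="jstsjtsmfwoz" (len 12), cursors c1@3 c2@5 c4@5 c3@8, authorship .1.2..3.....
After op 4 (insert('o')): buffer="jstosjootsmofwoz" (len 16), cursors c1@4 c2@8 c4@8 c3@12, authorship .1.12.24.3.3....
After op 5 (insert('l')): buffer="jstolsjoolltsmolfwoz" (len 20), cursors c1@5 c2@11 c4@11 c3@16, authorship .1.112.2424.3.33....
After op 6 (move_left): buffer="jstolsjoolltsmolfwoz" (len 20), cursors c1@4 c2@10 c4@10 c3@15, authorship .1.112.2424.3.33....
After op 7 (insert('j')): buffer="jstojlsjooljjltsmojlfwoz" (len 24), cursors c1@5 c2@13 c4@13 c3@19, authorship .1.1112.242244.3.333....

Answer: jstojlsjooljjltsmojlfwoz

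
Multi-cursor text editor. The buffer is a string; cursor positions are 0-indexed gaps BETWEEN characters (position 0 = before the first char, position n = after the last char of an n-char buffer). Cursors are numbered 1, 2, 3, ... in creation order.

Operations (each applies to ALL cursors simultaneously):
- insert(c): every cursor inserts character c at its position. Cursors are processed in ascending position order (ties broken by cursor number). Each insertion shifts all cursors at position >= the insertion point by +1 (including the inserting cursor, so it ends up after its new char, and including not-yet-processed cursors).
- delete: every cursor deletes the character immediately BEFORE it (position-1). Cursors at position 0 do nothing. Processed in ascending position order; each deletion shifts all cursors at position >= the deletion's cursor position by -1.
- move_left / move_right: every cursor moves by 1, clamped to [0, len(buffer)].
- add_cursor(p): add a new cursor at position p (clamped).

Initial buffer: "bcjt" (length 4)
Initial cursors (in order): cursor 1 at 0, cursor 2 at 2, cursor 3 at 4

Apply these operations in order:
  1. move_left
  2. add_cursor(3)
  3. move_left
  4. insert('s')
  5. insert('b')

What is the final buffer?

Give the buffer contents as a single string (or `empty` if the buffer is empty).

Answer: ssbbbcssbbjt

Derivation:
After op 1 (move_left): buffer="bcjt" (len 4), cursors c1@0 c2@1 c3@3, authorship ....
After op 2 (add_cursor(3)): buffer="bcjt" (len 4), cursors c1@0 c2@1 c3@3 c4@3, authorship ....
After op 3 (move_left): buffer="bcjt" (len 4), cursors c1@0 c2@0 c3@2 c4@2, authorship ....
After op 4 (insert('s')): buffer="ssbcssjt" (len 8), cursors c1@2 c2@2 c3@6 c4@6, authorship 12..34..
After op 5 (insert('b')): buffer="ssbbbcssbbjt" (len 12), cursors c1@4 c2@4 c3@10 c4@10, authorship 1212..3434..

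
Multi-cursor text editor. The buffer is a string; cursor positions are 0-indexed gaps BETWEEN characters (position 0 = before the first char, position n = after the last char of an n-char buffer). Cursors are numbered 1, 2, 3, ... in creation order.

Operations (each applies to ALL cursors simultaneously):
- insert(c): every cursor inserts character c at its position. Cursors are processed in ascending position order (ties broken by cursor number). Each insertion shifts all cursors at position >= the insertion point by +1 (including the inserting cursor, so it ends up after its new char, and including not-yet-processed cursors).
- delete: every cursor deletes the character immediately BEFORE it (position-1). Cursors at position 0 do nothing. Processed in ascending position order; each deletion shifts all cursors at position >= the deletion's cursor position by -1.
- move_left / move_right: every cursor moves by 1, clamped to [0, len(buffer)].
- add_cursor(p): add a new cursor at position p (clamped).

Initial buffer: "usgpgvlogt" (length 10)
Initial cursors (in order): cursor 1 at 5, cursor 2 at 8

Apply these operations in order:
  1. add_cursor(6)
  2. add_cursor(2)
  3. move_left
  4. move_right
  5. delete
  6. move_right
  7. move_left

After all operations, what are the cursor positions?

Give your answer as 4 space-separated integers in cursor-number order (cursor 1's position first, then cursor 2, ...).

Answer: 3 4 3 1

Derivation:
After op 1 (add_cursor(6)): buffer="usgpgvlogt" (len 10), cursors c1@5 c3@6 c2@8, authorship ..........
After op 2 (add_cursor(2)): buffer="usgpgvlogt" (len 10), cursors c4@2 c1@5 c3@6 c2@8, authorship ..........
After op 3 (move_left): buffer="usgpgvlogt" (len 10), cursors c4@1 c1@4 c3@5 c2@7, authorship ..........
After op 4 (move_right): buffer="usgpgvlogt" (len 10), cursors c4@2 c1@5 c3@6 c2@8, authorship ..........
After op 5 (delete): buffer="ugplgt" (len 6), cursors c4@1 c1@3 c3@3 c2@4, authorship ......
After op 6 (move_right): buffer="ugplgt" (len 6), cursors c4@2 c1@4 c3@4 c2@5, authorship ......
After op 7 (move_left): buffer="ugplgt" (len 6), cursors c4@1 c1@3 c3@3 c2@4, authorship ......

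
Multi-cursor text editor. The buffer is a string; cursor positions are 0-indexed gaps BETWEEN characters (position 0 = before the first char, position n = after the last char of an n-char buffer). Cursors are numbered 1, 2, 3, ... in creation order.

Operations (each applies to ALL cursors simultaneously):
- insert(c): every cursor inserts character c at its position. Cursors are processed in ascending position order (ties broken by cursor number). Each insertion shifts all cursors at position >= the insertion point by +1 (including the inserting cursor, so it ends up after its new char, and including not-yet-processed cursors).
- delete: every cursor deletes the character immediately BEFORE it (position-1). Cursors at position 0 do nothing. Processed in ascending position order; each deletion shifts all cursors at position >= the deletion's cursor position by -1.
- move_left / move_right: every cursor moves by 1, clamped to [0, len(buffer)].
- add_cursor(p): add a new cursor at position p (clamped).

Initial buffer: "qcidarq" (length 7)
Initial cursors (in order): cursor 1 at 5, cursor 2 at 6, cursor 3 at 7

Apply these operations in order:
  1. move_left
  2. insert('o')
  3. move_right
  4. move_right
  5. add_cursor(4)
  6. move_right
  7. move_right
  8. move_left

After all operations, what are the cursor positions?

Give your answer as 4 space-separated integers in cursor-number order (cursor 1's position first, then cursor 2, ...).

Answer: 8 9 9 5

Derivation:
After op 1 (move_left): buffer="qcidarq" (len 7), cursors c1@4 c2@5 c3@6, authorship .......
After op 2 (insert('o')): buffer="qcidoaoroq" (len 10), cursors c1@5 c2@7 c3@9, authorship ....1.2.3.
After op 3 (move_right): buffer="qcidoaoroq" (len 10), cursors c1@6 c2@8 c3@10, authorship ....1.2.3.
After op 4 (move_right): buffer="qcidoaoroq" (len 10), cursors c1@7 c2@9 c3@10, authorship ....1.2.3.
After op 5 (add_cursor(4)): buffer="qcidoaoroq" (len 10), cursors c4@4 c1@7 c2@9 c3@10, authorship ....1.2.3.
After op 6 (move_right): buffer="qcidoaoroq" (len 10), cursors c4@5 c1@8 c2@10 c3@10, authorship ....1.2.3.
After op 7 (move_right): buffer="qcidoaoroq" (len 10), cursors c4@6 c1@9 c2@10 c3@10, authorship ....1.2.3.
After op 8 (move_left): buffer="qcidoaoroq" (len 10), cursors c4@5 c1@8 c2@9 c3@9, authorship ....1.2.3.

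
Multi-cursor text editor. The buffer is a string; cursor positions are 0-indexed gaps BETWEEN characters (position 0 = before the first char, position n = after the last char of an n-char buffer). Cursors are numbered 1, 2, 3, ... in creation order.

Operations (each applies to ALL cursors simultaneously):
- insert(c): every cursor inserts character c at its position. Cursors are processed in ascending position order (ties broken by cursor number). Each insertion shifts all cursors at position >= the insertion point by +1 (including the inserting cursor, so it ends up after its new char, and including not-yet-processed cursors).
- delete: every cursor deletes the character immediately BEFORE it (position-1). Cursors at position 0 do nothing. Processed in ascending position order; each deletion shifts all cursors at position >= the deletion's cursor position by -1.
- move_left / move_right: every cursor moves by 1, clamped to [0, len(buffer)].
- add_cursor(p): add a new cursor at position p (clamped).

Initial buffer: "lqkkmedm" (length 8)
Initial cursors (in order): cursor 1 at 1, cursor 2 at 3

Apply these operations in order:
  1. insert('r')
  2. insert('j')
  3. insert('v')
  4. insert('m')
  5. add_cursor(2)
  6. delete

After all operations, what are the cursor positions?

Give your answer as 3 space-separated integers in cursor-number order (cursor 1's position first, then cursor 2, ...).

After op 1 (insert('r')): buffer="lrqkrkmedm" (len 10), cursors c1@2 c2@5, authorship .1..2.....
After op 2 (insert('j')): buffer="lrjqkrjkmedm" (len 12), cursors c1@3 c2@7, authorship .11..22.....
After op 3 (insert('v')): buffer="lrjvqkrjvkmedm" (len 14), cursors c1@4 c2@9, authorship .111..222.....
After op 4 (insert('m')): buffer="lrjvmqkrjvmkmedm" (len 16), cursors c1@5 c2@11, authorship .1111..2222.....
After op 5 (add_cursor(2)): buffer="lrjvmqkrjvmkmedm" (len 16), cursors c3@2 c1@5 c2@11, authorship .1111..2222.....
After op 6 (delete): buffer="ljvqkrjvkmedm" (len 13), cursors c3@1 c1@3 c2@8, authorship .11..222.....

Answer: 3 8 1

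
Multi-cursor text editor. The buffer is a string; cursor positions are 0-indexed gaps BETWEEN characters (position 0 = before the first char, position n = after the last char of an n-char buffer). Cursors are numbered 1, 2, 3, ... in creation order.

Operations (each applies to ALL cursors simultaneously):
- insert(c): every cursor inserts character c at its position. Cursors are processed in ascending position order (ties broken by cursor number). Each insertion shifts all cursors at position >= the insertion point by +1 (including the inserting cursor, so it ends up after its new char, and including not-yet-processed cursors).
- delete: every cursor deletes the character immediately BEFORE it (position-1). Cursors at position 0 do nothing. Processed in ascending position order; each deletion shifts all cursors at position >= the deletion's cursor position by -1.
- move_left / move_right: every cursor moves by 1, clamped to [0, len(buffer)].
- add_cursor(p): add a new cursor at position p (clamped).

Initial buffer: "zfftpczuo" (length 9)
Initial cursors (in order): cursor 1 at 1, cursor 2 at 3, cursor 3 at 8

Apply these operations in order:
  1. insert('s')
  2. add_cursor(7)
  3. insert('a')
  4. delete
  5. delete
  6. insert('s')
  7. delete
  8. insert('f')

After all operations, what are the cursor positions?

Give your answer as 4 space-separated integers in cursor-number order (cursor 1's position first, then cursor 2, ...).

After op 1 (insert('s')): buffer="zsffstpczuso" (len 12), cursors c1@2 c2@5 c3@11, authorship .1..2.....3.
After op 2 (add_cursor(7)): buffer="zsffstpczuso" (len 12), cursors c1@2 c2@5 c4@7 c3@11, authorship .1..2.....3.
After op 3 (insert('a')): buffer="zsaffsatpaczusao" (len 16), cursors c1@3 c2@7 c4@10 c3@15, authorship .11..22..4...33.
After op 4 (delete): buffer="zsffstpczuso" (len 12), cursors c1@2 c2@5 c4@7 c3@11, authorship .1..2.....3.
After op 5 (delete): buffer="zfftczuo" (len 8), cursors c1@1 c2@3 c4@4 c3@7, authorship ........
After op 6 (insert('s')): buffer="zsffstsczuso" (len 12), cursors c1@2 c2@5 c4@7 c3@11, authorship .1..2.4...3.
After op 7 (delete): buffer="zfftczuo" (len 8), cursors c1@1 c2@3 c4@4 c3@7, authorship ........
After op 8 (insert('f')): buffer="zfffftfczufo" (len 12), cursors c1@2 c2@5 c4@7 c3@11, authorship .1..2.4...3.

Answer: 2 5 11 7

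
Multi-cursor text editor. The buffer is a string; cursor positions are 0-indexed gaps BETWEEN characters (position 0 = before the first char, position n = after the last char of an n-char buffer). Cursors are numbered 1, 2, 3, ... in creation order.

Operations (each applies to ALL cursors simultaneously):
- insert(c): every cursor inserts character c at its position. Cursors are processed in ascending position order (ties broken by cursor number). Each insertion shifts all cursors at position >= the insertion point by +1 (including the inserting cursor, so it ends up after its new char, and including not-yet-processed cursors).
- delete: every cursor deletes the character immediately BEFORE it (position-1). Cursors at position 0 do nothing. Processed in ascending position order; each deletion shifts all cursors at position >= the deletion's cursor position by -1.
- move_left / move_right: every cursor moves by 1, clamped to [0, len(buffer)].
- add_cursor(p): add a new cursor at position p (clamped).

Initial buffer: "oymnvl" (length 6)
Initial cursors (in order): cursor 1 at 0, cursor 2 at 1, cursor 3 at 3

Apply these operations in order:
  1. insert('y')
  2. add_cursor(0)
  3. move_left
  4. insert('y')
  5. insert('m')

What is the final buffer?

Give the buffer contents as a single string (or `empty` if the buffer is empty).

Answer: yymmyoymyymymynvl

Derivation:
After op 1 (insert('y')): buffer="yoyymynvl" (len 9), cursors c1@1 c2@3 c3@6, authorship 1.2..3...
After op 2 (add_cursor(0)): buffer="yoyymynvl" (len 9), cursors c4@0 c1@1 c2@3 c3@6, authorship 1.2..3...
After op 3 (move_left): buffer="yoyymynvl" (len 9), cursors c1@0 c4@0 c2@2 c3@5, authorship 1.2..3...
After op 4 (insert('y')): buffer="yyyoyyymyynvl" (len 13), cursors c1@2 c4@2 c2@5 c3@9, authorship 141.22..33...
After op 5 (insert('m')): buffer="yymmyoymyymymynvl" (len 17), cursors c1@4 c4@4 c2@8 c3@13, authorship 14141.222..333...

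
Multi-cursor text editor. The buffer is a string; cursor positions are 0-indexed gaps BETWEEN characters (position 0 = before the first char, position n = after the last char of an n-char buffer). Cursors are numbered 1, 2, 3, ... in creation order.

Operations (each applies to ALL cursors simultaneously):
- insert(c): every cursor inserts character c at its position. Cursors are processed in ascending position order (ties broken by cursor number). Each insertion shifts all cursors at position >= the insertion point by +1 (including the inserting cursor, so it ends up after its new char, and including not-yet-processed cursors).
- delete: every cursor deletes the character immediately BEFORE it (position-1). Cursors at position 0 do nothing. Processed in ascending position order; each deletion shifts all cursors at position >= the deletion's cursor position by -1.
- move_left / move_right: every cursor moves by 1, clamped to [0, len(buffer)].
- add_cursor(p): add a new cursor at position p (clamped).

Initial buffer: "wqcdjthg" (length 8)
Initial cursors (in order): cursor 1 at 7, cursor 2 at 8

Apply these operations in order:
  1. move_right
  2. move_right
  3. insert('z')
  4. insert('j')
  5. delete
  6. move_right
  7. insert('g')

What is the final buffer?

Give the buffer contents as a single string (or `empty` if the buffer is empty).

After op 1 (move_right): buffer="wqcdjthg" (len 8), cursors c1@8 c2@8, authorship ........
After op 2 (move_right): buffer="wqcdjthg" (len 8), cursors c1@8 c2@8, authorship ........
After op 3 (insert('z')): buffer="wqcdjthgzz" (len 10), cursors c1@10 c2@10, authorship ........12
After op 4 (insert('j')): buffer="wqcdjthgzzjj" (len 12), cursors c1@12 c2@12, authorship ........1212
After op 5 (delete): buffer="wqcdjthgzz" (len 10), cursors c1@10 c2@10, authorship ........12
After op 6 (move_right): buffer="wqcdjthgzz" (len 10), cursors c1@10 c2@10, authorship ........12
After op 7 (insert('g')): buffer="wqcdjthgzzgg" (len 12), cursors c1@12 c2@12, authorship ........1212

Answer: wqcdjthgzzgg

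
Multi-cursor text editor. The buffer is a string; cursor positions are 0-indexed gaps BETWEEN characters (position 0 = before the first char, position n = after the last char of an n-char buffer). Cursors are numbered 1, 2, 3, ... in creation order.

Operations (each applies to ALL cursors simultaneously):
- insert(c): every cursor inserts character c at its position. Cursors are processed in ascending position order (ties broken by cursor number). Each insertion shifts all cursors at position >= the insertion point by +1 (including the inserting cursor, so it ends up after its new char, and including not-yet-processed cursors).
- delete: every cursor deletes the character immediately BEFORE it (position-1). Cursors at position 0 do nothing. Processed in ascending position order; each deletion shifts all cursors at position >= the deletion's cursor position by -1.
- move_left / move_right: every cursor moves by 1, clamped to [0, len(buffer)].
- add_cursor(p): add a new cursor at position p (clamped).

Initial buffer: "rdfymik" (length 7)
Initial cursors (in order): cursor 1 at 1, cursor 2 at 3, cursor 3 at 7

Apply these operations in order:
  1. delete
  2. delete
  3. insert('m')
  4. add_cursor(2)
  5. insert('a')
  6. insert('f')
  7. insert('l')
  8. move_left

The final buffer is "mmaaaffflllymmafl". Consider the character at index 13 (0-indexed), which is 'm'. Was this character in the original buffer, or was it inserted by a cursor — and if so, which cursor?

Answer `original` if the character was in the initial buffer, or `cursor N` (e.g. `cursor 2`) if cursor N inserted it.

After op 1 (delete): buffer="dymi" (len 4), cursors c1@0 c2@1 c3@4, authorship ....
After op 2 (delete): buffer="ym" (len 2), cursors c1@0 c2@0 c3@2, authorship ..
After op 3 (insert('m')): buffer="mmymm" (len 5), cursors c1@2 c2@2 c3@5, authorship 12..3
After op 4 (add_cursor(2)): buffer="mmymm" (len 5), cursors c1@2 c2@2 c4@2 c3@5, authorship 12..3
After op 5 (insert('a')): buffer="mmaaaymma" (len 9), cursors c1@5 c2@5 c4@5 c3@9, authorship 12124..33
After op 6 (insert('f')): buffer="mmaaafffymmaf" (len 13), cursors c1@8 c2@8 c4@8 c3@13, authorship 12124124..333
After op 7 (insert('l')): buffer="mmaaaffflllymmafl" (len 17), cursors c1@11 c2@11 c4@11 c3@17, authorship 12124124124..3333
After op 8 (move_left): buffer="mmaaaffflllymmafl" (len 17), cursors c1@10 c2@10 c4@10 c3@16, authorship 12124124124..3333
Authorship (.=original, N=cursor N): 1 2 1 2 4 1 2 4 1 2 4 . . 3 3 3 3
Index 13: author = 3

Answer: cursor 3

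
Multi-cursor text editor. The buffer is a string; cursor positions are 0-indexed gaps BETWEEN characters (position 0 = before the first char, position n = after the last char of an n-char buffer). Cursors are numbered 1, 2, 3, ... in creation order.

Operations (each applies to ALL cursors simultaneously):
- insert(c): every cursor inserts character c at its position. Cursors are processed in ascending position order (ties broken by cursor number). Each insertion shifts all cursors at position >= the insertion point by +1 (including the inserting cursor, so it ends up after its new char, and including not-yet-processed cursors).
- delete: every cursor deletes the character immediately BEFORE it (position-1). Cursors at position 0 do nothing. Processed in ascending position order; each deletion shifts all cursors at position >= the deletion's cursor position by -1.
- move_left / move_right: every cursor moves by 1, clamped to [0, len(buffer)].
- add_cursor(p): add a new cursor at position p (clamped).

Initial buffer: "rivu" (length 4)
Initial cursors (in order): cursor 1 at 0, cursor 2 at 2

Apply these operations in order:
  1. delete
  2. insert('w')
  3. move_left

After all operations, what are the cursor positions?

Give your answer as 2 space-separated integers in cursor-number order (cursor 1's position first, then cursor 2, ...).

Answer: 0 2

Derivation:
After op 1 (delete): buffer="rvu" (len 3), cursors c1@0 c2@1, authorship ...
After op 2 (insert('w')): buffer="wrwvu" (len 5), cursors c1@1 c2@3, authorship 1.2..
After op 3 (move_left): buffer="wrwvu" (len 5), cursors c1@0 c2@2, authorship 1.2..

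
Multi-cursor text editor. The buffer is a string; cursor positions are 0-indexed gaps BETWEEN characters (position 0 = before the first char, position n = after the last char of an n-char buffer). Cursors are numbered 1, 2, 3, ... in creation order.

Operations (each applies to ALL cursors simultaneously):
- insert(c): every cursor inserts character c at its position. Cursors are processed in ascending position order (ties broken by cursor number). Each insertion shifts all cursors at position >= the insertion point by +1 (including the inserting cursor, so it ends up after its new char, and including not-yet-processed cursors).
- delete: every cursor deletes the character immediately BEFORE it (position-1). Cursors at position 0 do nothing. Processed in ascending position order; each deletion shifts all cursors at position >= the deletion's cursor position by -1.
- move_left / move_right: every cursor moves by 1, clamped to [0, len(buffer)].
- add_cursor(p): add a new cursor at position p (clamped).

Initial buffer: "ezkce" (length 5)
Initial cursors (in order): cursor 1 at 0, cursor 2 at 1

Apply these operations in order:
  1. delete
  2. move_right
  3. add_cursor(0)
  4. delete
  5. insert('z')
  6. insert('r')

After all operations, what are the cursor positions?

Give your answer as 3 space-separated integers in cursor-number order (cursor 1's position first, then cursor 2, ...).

Answer: 6 6 6

Derivation:
After op 1 (delete): buffer="zkce" (len 4), cursors c1@0 c2@0, authorship ....
After op 2 (move_right): buffer="zkce" (len 4), cursors c1@1 c2@1, authorship ....
After op 3 (add_cursor(0)): buffer="zkce" (len 4), cursors c3@0 c1@1 c2@1, authorship ....
After op 4 (delete): buffer="kce" (len 3), cursors c1@0 c2@0 c3@0, authorship ...
After op 5 (insert('z')): buffer="zzzkce" (len 6), cursors c1@3 c2@3 c3@3, authorship 123...
After op 6 (insert('r')): buffer="zzzrrrkce" (len 9), cursors c1@6 c2@6 c3@6, authorship 123123...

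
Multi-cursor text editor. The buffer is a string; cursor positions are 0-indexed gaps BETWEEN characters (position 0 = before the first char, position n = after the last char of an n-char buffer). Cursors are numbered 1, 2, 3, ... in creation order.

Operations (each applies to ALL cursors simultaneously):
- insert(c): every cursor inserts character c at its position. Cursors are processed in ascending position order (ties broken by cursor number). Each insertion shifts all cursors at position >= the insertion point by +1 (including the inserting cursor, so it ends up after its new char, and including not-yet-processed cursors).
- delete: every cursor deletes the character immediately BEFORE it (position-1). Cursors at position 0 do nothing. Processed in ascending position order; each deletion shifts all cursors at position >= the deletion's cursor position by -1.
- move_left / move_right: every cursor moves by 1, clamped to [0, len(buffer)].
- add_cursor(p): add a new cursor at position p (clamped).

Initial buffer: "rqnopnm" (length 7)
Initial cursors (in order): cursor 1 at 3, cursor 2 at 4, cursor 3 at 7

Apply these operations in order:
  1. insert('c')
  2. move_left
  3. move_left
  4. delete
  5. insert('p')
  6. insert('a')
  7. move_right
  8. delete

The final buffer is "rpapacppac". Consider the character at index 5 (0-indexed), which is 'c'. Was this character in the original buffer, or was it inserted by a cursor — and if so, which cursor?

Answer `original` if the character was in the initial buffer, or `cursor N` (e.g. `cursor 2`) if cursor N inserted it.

Answer: cursor 2

Derivation:
After op 1 (insert('c')): buffer="rqncocpnmc" (len 10), cursors c1@4 c2@6 c3@10, authorship ...1.2...3
After op 2 (move_left): buffer="rqncocpnmc" (len 10), cursors c1@3 c2@5 c3@9, authorship ...1.2...3
After op 3 (move_left): buffer="rqncocpnmc" (len 10), cursors c1@2 c2@4 c3@8, authorship ...1.2...3
After op 4 (delete): buffer="rnocpmc" (len 7), cursors c1@1 c2@2 c3@5, authorship ...2..3
After op 5 (insert('p')): buffer="rpnpocppmc" (len 10), cursors c1@2 c2@4 c3@8, authorship .1.2.2.3.3
After op 6 (insert('a')): buffer="rpanpaocppamc" (len 13), cursors c1@3 c2@6 c3@11, authorship .11.22.2.33.3
After op 7 (move_right): buffer="rpanpaocppamc" (len 13), cursors c1@4 c2@7 c3@12, authorship .11.22.2.33.3
After op 8 (delete): buffer="rpapacppac" (len 10), cursors c1@3 c2@5 c3@9, authorship .11222.333
Authorship (.=original, N=cursor N): . 1 1 2 2 2 . 3 3 3
Index 5: author = 2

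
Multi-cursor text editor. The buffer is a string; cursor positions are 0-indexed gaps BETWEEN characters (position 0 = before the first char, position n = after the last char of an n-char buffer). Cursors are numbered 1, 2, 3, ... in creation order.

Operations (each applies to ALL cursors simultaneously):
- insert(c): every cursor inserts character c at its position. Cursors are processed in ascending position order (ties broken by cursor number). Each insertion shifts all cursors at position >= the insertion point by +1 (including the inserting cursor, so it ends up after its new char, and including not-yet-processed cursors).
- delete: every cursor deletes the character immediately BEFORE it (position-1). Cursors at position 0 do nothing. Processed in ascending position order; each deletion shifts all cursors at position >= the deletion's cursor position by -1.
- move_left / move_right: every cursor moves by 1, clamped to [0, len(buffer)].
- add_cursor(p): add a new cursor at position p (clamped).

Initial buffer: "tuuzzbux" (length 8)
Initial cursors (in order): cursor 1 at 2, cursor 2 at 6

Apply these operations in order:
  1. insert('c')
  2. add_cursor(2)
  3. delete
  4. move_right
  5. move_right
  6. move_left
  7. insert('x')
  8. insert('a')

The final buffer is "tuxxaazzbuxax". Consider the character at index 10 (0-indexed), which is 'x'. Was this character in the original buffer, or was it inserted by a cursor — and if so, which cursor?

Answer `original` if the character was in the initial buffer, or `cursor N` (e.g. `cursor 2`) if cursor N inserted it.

Answer: cursor 2

Derivation:
After op 1 (insert('c')): buffer="tucuzzbcux" (len 10), cursors c1@3 c2@8, authorship ..1....2..
After op 2 (add_cursor(2)): buffer="tucuzzbcux" (len 10), cursors c3@2 c1@3 c2@8, authorship ..1....2..
After op 3 (delete): buffer="tuzzbux" (len 7), cursors c1@1 c3@1 c2@5, authorship .......
After op 4 (move_right): buffer="tuzzbux" (len 7), cursors c1@2 c3@2 c2@6, authorship .......
After op 5 (move_right): buffer="tuzzbux" (len 7), cursors c1@3 c3@3 c2@7, authorship .......
After op 6 (move_left): buffer="tuzzbux" (len 7), cursors c1@2 c3@2 c2@6, authorship .......
After op 7 (insert('x')): buffer="tuxxzzbuxx" (len 10), cursors c1@4 c3@4 c2@9, authorship ..13....2.
After op 8 (insert('a')): buffer="tuxxaazzbuxax" (len 13), cursors c1@6 c3@6 c2@12, authorship ..1313....22.
Authorship (.=original, N=cursor N): . . 1 3 1 3 . . . . 2 2 .
Index 10: author = 2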